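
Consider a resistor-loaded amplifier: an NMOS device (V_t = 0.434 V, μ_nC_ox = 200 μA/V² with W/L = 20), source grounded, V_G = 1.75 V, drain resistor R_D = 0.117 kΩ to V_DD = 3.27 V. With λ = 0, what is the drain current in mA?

V_GS = V_G = 1.75 V, so V_ov = 1.75 − 0.434 = 1.32 V.
k_n = μ_nC_ox · (W/L) = 4 mA/V².
Assume saturation: I_D = ½ k_n V_ov² = 0.5 × 4 × 1.32² = 3.46 mA, giving V_DS = V_DD − I_D R_D = 3.27 − 3.46 × 0.117 = 2.86 V.
V_DS = 2.86 V ≥ V_ov = 1.32 V, confirming saturation.

I_D = 3.46 mA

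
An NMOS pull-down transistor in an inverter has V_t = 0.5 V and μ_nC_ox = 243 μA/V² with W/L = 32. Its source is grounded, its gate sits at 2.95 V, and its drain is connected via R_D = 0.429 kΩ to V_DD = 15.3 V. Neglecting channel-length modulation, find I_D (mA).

V_GS = V_G = 2.95 V, so V_ov = 2.95 − 0.5 = 2.45 V.
k_n = μ_nC_ox · (W/L) = 7.776 mA/V².
Assume saturation: I_D = ½ k_n V_ov² = 0.5 × 7.776 × 2.45² = 23.3 mA, giving V_DS = V_DD − I_D R_D = 15.3 − 23.3 × 0.429 = 5.29 V.
V_DS = 5.29 V ≥ V_ov = 2.45 V, confirming saturation.

I_D = 23.3 mA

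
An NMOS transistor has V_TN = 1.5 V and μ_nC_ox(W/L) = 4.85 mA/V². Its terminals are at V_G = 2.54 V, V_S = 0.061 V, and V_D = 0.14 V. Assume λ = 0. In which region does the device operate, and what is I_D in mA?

Triode; I_D = 0.360 mA

V_GS = V_G − V_S = 2.54 − 0.061 = 2.48 V; V_DS = V_D − V_S = 0.14 − 0.061 = 0.079 V.
V_ov = V_GS − V_TN = 2.48 − 1.5 = 0.979 V.
Since V_DS = 0.079 V < V_ov = 0.979 V, the device is in the triode region.
I_D = k_n [V_ov · V_DS − ½ V_DS²] = 4.85 × [0.979 × 0.079 − 0.5 × 0.079²] = 0.36 mA.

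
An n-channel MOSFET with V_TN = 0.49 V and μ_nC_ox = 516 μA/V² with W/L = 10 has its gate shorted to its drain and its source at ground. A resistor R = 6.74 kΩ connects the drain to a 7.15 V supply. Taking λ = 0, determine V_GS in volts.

V_GS = 1.08 V

With gate tied to drain, V_GS = V_DS ≥ V_GS − V_TN, so the device is in saturation.
k_n = μ_nC_ox · (W/L) = 5.16 mA/V².
KCL at the drain: ½ k_n (V_GS − V_TN)² = (V_DD − V_GS)/R.
Let x = V_GS − 0.49. Then 17.4 x² + x − 6.66 = 0, giving x = 0.591 V (positive root), so V_GS = 1.08 V.
I_D = (V_DD − V_GS)/R = (7.15 − 1.08) / 6.74 = 0.9 mA.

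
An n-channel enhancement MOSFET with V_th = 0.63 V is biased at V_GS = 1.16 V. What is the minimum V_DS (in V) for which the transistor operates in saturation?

The boundary between triode and saturation is V_DS = V_GS − V_th = V_ov.
V_ov = 1.16 − 0.63 = 0.53 V.

V_DS,sat = 0.530 V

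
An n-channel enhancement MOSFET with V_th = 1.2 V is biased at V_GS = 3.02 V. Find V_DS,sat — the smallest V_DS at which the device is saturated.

The boundary between triode and saturation is V_DS = V_GS − V_th = V_ov.
V_ov = 3.02 − 1.2 = 1.82 V.

V_DS,sat = 1.82 V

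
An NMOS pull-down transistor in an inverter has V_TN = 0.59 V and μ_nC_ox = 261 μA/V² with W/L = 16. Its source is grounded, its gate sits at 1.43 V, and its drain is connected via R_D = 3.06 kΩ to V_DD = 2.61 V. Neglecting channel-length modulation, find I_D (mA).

V_GS = V_G = 1.43 V, so V_ov = 1.43 − 0.59 = 0.84 V.
k_n = μ_nC_ox · (W/L) = 4.176 mA/V².
Assume saturation: I_D = ½ k_n V_ov² = 0.5 × 4.176 × 0.84² = 1.47 mA, giving V_DS = V_DD − I_D R_D = 2.61 − 1.47 × 3.06 = -1.9 V.
But -1.9 V < V_ov = 0.84 V, so the device is actually in triode.
In triode I_D = k_n[V_ov V_DS − ½ V_DS²] and I_D = (V_DD − V_DS)/R_D. Equating: 6.39 V_DS² − 11.73 V_DS + 2.61 = 0, giving V_DS = 0.259 V (the root below V_ov).
I_D = (2.61 − 0.259) / 3.06 = 0.768 mA.

I_D = 0.768 mA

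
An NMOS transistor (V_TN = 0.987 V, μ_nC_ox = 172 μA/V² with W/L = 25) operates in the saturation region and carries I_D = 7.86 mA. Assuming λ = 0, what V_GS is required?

k_n = μ_nC_ox · (W/L) = 4.3 mA/V².
In saturation I_D = ½ k_n (V_GS − V_TN)², so V_GS − V_TN = √(2 I_D / k_n) = √(2 × 7.86 / 4.3) = 1.91 V.
V_GS = 0.987 + 1.91 = 2.9 V.

V_GS = 2.90 V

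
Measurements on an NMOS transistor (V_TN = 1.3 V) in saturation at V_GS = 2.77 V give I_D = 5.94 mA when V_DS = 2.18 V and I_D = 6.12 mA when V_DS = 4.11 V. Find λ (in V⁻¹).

λ = 0.0163 V⁻¹

With V_GS fixed, I_D ∝ (1 + λ V_DS) in saturation, so I_D2/I_D1 = (1 + λ V_DS2)/(1 + λ V_DS1).
6.12/5.94 = 1.03 = (1 + 4.11 λ)/(1 + 2.18 λ).
Solving: λ (I_D1 V_DS2 − I_D2 V_DS1) = I_D2 − I_D1, so λ = (6.12 − 5.94) / (5.94 × 4.11 − 6.12 × 2.18) = 0.18 / 11.1 = 0.0163 V⁻¹.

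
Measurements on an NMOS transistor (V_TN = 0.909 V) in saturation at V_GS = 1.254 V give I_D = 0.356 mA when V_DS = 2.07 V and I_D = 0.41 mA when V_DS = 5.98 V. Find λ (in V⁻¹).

With V_GS fixed, I_D ∝ (1 + λ V_DS) in saturation, so I_D2/I_D1 = (1 + λ V_DS2)/(1 + λ V_DS1).
0.41/0.356 = 1.152 = (1 + 5.98 λ)/(1 + 2.07 λ).
Solving: λ (I_D1 V_DS2 − I_D2 V_DS1) = I_D2 − I_D1, so λ = (0.41 − 0.356) / (0.356 × 5.98 − 0.41 × 2.07) = 0.054 / 1.28 = 0.0422 V⁻¹.

λ = 0.0422 V⁻¹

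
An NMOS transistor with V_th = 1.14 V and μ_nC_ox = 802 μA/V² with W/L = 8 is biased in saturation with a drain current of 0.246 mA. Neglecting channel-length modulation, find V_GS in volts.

V_GS = 1.42 V

k_n = μ_nC_ox · (W/L) = 6.416 mA/V².
In saturation I_D = ½ k_n (V_GS − V_th)², so V_GS − V_th = √(2 I_D / k_n) = √(2 × 0.246 / 6.416) = 0.277 V.
V_GS = 1.14 + 0.277 = 1.42 V.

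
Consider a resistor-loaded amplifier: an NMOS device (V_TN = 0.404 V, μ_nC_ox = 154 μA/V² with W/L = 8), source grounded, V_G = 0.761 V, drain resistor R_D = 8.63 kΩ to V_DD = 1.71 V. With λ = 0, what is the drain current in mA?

I_D = 0.0785 mA

V_GS = V_G = 0.761 V, so V_ov = 0.761 − 0.404 = 0.357 V.
k_n = μ_nC_ox · (W/L) = 1.232 mA/V².
Assume saturation: I_D = ½ k_n V_ov² = 0.5 × 1.232 × 0.357² = 0.0785 mA, giving V_DS = V_DD − I_D R_D = 1.71 − 0.0785 × 8.63 = 1.03 V.
V_DS = 1.03 V ≥ V_ov = 0.357 V, confirming saturation.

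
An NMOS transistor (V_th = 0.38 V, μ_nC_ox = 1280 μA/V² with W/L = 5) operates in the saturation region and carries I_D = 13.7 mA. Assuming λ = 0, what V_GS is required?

V_GS = 2.45 V

k_n = μ_nC_ox · (W/L) = 6.4 mA/V².
In saturation I_D = ½ k_n (V_GS − V_th)², so V_GS − V_th = √(2 I_D / k_n) = √(2 × 13.7 / 6.4) = 2.07 V.
V_GS = 0.38 + 2.07 = 2.45 V.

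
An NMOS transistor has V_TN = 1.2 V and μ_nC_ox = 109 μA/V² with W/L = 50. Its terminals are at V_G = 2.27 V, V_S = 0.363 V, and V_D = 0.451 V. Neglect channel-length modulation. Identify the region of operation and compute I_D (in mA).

V_GS = V_G − V_S = 2.27 − 0.363 = 1.91 V; V_DS = V_D − V_S = 0.451 − 0.363 = 0.088 V.
k_n = μ_nC_ox · (W/L) = 5.45 mA/V².
V_ov = V_GS − V_TN = 1.91 − 1.2 = 0.707 V.
Since V_DS = 0.088 V < V_ov = 0.707 V, the device is in the triode region.
I_D = k_n [V_ov · V_DS − ½ V_DS²] = 5.45 × [0.707 × 0.088 − 0.5 × 0.088²] = 0.318 mA.

Triode; I_D = 0.318 mA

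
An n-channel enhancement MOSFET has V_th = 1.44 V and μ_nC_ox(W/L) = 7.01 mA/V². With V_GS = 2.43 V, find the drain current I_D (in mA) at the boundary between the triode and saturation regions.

I_D = 3.44 mA

At the boundary V_DS = V_ov = V_GS − V_th = 2.43 − 1.44 = 0.99 V.
I_D = ½ k_n V_ov² = 0.5 × 7.01 × 0.99² = 3.44 mA.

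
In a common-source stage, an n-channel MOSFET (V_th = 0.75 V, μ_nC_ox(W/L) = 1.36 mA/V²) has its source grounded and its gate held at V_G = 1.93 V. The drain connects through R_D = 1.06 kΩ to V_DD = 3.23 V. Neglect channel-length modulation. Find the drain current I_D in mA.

I_D = 0.947 mA

V_GS = V_G = 1.93 V, so V_ov = 1.93 − 0.75 = 1.18 V.
Assume saturation: I_D = ½ k_n V_ov² = 0.5 × 1.36 × 1.18² = 0.947 mA, giving V_DS = V_DD − I_D R_D = 3.23 − 0.947 × 1.06 = 2.23 V.
V_DS = 2.23 V ≥ V_ov = 1.18 V, confirming saturation.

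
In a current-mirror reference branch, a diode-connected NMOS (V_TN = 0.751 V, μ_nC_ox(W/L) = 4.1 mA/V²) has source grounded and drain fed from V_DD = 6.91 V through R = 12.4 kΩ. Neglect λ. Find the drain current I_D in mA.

I_D = 0.459 mA

With gate tied to drain, V_GS = V_DS ≥ V_GS − V_TN, so the device is in saturation.
KCL at the drain: ½ k_n (V_GS − V_TN)² = (V_DD − V_GS)/R.
Let x = V_GS − 0.751. Then 25.4 x² + x − 6.159 = 0, giving x = 0.473 V (positive root), so V_GS = 1.22 V.
I_D = (V_DD − V_GS)/R = (6.91 − 1.22) / 12.4 = 0.459 mA.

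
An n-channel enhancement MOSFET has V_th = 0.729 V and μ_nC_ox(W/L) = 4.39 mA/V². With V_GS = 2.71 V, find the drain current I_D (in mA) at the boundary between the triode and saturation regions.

At the boundary V_DS = V_ov = V_GS − V_th = 2.71 − 0.729 = 1.98 V.
I_D = ½ k_n V_ov² = 0.5 × 4.39 × 1.98² = 8.61 mA.

I_D = 8.61 mA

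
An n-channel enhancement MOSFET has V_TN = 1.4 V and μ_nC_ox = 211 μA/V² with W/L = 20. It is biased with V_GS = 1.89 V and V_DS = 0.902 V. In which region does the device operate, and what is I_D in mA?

Saturation; I_D = 0.507 mA

k_n = μ_nC_ox · (W/L) = 4.22 mA/V².
V_ov = V_GS − V_TN = 1.89 − 1.4 = 0.49 V.
Since V_DS = 0.902 V ≥ V_ov = 0.49 V, the device is in saturation.
I_D = ½ k_n V_ov² = 0.5 × 4.22 × 0.49² = 0.507 mA.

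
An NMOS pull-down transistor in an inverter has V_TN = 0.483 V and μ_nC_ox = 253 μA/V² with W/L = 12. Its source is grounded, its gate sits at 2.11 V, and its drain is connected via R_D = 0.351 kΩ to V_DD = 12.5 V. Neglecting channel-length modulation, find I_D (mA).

I_D = 4.02 mA

V_GS = V_G = 2.11 V, so V_ov = 2.11 − 0.483 = 1.63 V.
k_n = μ_nC_ox · (W/L) = 3.036 mA/V².
Assume saturation: I_D = ½ k_n V_ov² = 0.5 × 3.036 × 1.63² = 4.02 mA, giving V_DS = V_DD − I_D R_D = 12.5 − 4.02 × 0.351 = 11.1 V.
V_DS = 11.1 V ≥ V_ov = 1.63 V, confirming saturation.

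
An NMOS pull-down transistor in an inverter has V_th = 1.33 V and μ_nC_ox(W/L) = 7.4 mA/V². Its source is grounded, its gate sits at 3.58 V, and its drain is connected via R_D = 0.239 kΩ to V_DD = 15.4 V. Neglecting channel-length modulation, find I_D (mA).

V_GS = V_G = 3.58 V, so V_ov = 3.58 − 1.33 = 2.25 V.
Assume saturation: I_D = ½ k_n V_ov² = 0.5 × 7.4 × 2.25² = 18.7 mA, giving V_DS = V_DD − I_D R_D = 15.4 − 18.7 × 0.239 = 10.9 V.
V_DS = 10.9 V ≥ V_ov = 2.25 V, confirming saturation.

I_D = 18.7 mA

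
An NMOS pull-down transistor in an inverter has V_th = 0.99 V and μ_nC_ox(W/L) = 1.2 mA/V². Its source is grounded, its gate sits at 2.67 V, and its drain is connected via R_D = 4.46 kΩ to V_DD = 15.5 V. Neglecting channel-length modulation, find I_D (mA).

V_GS = V_G = 2.67 V, so V_ov = 2.67 − 0.99 = 1.68 V.
Assume saturation: I_D = ½ k_n V_ov² = 0.5 × 1.2 × 1.68² = 1.69 mA, giving V_DS = V_DD − I_D R_D = 15.5 − 1.69 × 4.46 = 7.95 V.
V_DS = 7.95 V ≥ V_ov = 1.68 V, confirming saturation.

I_D = 1.69 mA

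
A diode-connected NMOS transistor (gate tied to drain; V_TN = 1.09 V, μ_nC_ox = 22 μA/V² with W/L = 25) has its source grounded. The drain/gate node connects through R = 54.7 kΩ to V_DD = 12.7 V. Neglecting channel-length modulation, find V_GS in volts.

With gate tied to drain, V_GS = V_DS ≥ V_GS − V_TN, so the device is in saturation.
k_n = μ_nC_ox · (W/L) = 0.55 mA/V².
KCL at the drain: ½ k_n (V_GS − V_TN)² = (V_DD − V_GS)/R.
Let x = V_GS − 1.09. Then 15 x² + x − 11.61 = 0, giving x = 0.846 V (positive root), so V_GS = 1.94 V.
I_D = (V_DD − V_GS)/R = (12.7 − 1.94) / 54.7 = 0.197 mA.

V_GS = 1.94 V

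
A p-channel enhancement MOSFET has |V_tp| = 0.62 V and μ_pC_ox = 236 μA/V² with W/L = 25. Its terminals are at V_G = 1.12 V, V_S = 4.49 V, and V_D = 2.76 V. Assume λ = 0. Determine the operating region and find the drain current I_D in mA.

V_SG = V_S − V_G = 4.49 − 1.12 = 3.37 V; V_SD = V_S − V_D = 4.49 − 2.76 = 1.73 V.
k_p = μ_pC_ox · (W/L) = 5.9 mA/V².
V_ov = V_SG − |V_tp| = 3.37 − 0.62 = 2.75 V.
Since V_SD = 1.73 V < V_ov = 2.75 V, the device is in the triode region.
I_D = k_p [V_ov · V_SD − ½ V_SD²] = 5.9 × [2.75 × 1.73 − 0.5 × 1.73²] = 19.2 mA.

Triode; I_D = 19.2 mA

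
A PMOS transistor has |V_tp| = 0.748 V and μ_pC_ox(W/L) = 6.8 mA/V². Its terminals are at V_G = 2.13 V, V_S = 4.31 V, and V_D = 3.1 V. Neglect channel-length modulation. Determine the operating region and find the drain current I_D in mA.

Triode; I_D = 6.80 mA

V_SG = V_S − V_G = 4.31 − 2.13 = 2.18 V; V_SD = V_S − V_D = 4.31 − 3.1 = 1.21 V.
V_ov = V_SG − |V_tp| = 2.18 − 0.748 = 1.43 V.
Since V_SD = 1.21 V < V_ov = 1.43 V, the device is in the triode region.
I_D = k_p [V_ov · V_SD − ½ V_SD²] = 6.8 × [1.43 × 1.21 − 0.5 × 1.21²] = 6.8 mA.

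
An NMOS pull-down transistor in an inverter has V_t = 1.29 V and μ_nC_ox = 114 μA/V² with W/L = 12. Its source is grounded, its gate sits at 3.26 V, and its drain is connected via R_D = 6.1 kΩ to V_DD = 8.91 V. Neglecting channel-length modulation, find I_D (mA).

V_GS = V_G = 3.26 V, so V_ov = 3.26 − 1.29 = 1.97 V.
k_n = μ_nC_ox · (W/L) = 1.368 mA/V².
Assume saturation: I_D = ½ k_n V_ov² = 0.5 × 1.368 × 1.97² = 2.65 mA, giving V_DS = V_DD − I_D R_D = 8.91 − 2.65 × 6.1 = -7.28 V.
But -7.28 V < V_ov = 1.97 V, so the device is actually in triode.
In triode I_D = k_n[V_ov V_DS − ½ V_DS²] and I_D = (V_DD − V_DS)/R_D. Equating: 4.17 V_DS² − 17.44 V_DS + 8.91 = 0, giving V_DS = 0.596 V (the root below V_ov).
I_D = (8.91 − 0.596) / 6.1 = 1.36 mA.

I_D = 1.36 mA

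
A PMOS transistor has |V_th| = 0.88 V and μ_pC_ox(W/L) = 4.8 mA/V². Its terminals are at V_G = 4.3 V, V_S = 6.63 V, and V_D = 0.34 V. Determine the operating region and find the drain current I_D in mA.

V_SG = V_S − V_G = 6.63 − 4.3 = 2.33 V; V_SD = V_S − V_D = 6.63 − 0.34 = 6.29 V.
V_ov = V_SG − |V_th| = 2.33 − 0.88 = 1.45 V.
Since V_SD = 6.29 V ≥ V_ov = 1.45 V, the device is in saturation.
I_D = ½ k_p V_ov² = 0.5 × 4.8 × 1.45² = 5.05 mA.

Saturation; I_D = 5.05 mA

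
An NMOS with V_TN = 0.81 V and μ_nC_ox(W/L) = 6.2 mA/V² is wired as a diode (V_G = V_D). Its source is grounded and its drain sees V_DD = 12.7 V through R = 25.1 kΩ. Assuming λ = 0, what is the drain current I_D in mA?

With gate tied to drain, V_GS = V_DS ≥ V_GS − V_TN, so the device is in saturation.
KCL at the drain: ½ k_n (V_GS − V_TN)² = (V_DD − V_GS)/R.
Let x = V_GS − 0.81. Then 77.8 x² + x − 11.89 = 0, giving x = 0.385 V (positive root), so V_GS = 1.19 V.
I_D = (V_DD − V_GS)/R = (12.7 − 1.19) / 25.1 = 0.458 mA.

I_D = 0.458 mA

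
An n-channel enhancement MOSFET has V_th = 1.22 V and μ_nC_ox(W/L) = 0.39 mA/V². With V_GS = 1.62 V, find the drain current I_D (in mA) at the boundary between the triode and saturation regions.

I_D = 0.0312 mA

At the boundary V_DS = V_ov = V_GS − V_th = 1.62 − 1.22 = 0.4 V.
I_D = ½ k_n V_ov² = 0.5 × 0.39 × 0.4² = 0.0312 mA.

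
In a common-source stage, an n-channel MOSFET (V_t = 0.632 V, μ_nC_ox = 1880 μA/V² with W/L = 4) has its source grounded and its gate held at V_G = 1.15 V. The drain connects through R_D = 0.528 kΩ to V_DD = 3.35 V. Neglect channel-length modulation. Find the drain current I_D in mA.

I_D = 1.01 mA

V_GS = V_G = 1.15 V, so V_ov = 1.15 − 0.632 = 0.518 V.
k_n = μ_nC_ox · (W/L) = 7.52 mA/V².
Assume saturation: I_D = ½ k_n V_ov² = 0.5 × 7.52 × 0.518² = 1.01 mA, giving V_DS = V_DD − I_D R_D = 3.35 − 1.01 × 0.528 = 2.82 V.
V_DS = 2.82 V ≥ V_ov = 0.518 V, confirming saturation.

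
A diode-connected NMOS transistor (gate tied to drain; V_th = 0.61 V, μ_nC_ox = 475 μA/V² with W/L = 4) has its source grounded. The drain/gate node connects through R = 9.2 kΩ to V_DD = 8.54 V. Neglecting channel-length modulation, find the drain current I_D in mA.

With gate tied to drain, V_GS = V_DS ≥ V_GS − V_th, so the device is in saturation.
k_n = μ_nC_ox · (W/L) = 1.9 mA/V².
KCL at the drain: ½ k_n (V_GS − V_th)² = (V_DD − V_GS)/R.
Let x = V_GS − 0.61. Then 8.74 x² + x − 7.93 = 0, giving x = 0.897 V (positive root), so V_GS = 1.51 V.
I_D = (V_DD − V_GS)/R = (8.54 − 1.51) / 9.2 = 0.764 mA.

I_D = 0.764 mA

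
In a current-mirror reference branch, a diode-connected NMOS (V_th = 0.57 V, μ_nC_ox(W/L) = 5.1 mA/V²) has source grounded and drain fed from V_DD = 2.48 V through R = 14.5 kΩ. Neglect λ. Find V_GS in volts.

With gate tied to drain, V_GS = V_DS ≥ V_GS − V_th, so the device is in saturation.
KCL at the drain: ½ k_n (V_GS − V_th)² = (V_DD − V_GS)/R.
Let x = V_GS − 0.57. Then 37 x² + x − 1.91 = 0, giving x = 0.214 V (positive root), so V_GS = 0.784 V.
I_D = (V_DD − V_GS)/R = (2.48 − 0.784) / 14.5 = 0.117 mA.

V_GS = 0.784 V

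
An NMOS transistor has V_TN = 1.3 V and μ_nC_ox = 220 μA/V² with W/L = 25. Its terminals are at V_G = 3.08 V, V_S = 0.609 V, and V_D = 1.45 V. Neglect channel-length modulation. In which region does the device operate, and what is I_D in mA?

V_GS = V_G − V_S = 3.08 − 0.609 = 2.47 V; V_DS = V_D − V_S = 1.45 − 0.609 = 0.841 V.
k_n = μ_nC_ox · (W/L) = 5.5 mA/V².
V_ov = V_GS − V_TN = 2.47 − 1.3 = 1.17 V.
Since V_DS = 0.841 V < V_ov = 1.17 V, the device is in the triode region.
I_D = k_n [V_ov · V_DS − ½ V_DS²] = 5.5 × [1.17 × 0.841 − 0.5 × 0.841²] = 3.47 mA.

Triode; I_D = 3.47 mA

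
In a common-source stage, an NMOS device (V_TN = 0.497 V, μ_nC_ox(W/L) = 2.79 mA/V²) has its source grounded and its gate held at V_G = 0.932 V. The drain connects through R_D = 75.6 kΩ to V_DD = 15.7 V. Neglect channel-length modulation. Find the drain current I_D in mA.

I_D = 0.205 mA

V_GS = V_G = 0.932 V, so V_ov = 0.932 − 0.497 = 0.435 V.
Assume saturation: I_D = ½ k_n V_ov² = 0.5 × 2.79 × 0.435² = 0.264 mA, giving V_DS = V_DD − I_D R_D = 15.7 − 0.264 × 75.6 = -4.26 V.
But -4.26 V < V_ov = 0.435 V, so the device is actually in triode.
In triode I_D = k_n[V_ov V_DS − ½ V_DS²] and I_D = (V_DD − V_DS)/R_D. Equating: 105 V_DS² − 92.75 V_DS + 15.7 = 0, giving V_DS = 0.229 V (the root below V_ov).
I_D = (15.7 − 0.229) / 75.6 = 0.205 mA.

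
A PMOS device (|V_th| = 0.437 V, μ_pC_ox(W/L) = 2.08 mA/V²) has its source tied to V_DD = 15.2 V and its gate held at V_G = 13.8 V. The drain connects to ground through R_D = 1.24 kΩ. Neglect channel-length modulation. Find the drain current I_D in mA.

I_D = 0.964 mA

V_SG = V_DD − V_G = 15.2 − 13.8 = 1.4 V, so V_ov = 1.4 − 0.437 = 0.963 V.
Assume saturation: I_D = ½ k_p V_ov² = 0.5 × 2.08 × 0.963² = 0.964 mA, giving V_SD = V_DD − I_D R_D = 15.2 − 0.964 × 1.24 = 14 V.
V_SD = 14 V ≥ V_ov = 0.963 V, confirming saturation.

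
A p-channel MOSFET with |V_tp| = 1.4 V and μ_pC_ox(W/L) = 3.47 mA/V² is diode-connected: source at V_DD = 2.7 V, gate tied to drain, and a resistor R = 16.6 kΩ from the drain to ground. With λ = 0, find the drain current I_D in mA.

I_D = 0.0665 mA

With gate tied to drain, V_SG = V_SD ≥ V_SG − |V_tp|, so the device is in saturation.
KCL at the drain: ½ k_p (V_SG − |V_tp|)² = (V_DD − V_SG)/R.
Let x = V_SG − 1.4. Then 28.8 x² + x − 1.3 = 0, giving x = 0.196 V (positive root), so V_SG = 1.6 V.
I_D = (V_DD − V_SG)/R = (2.7 − 1.6) / 16.6 = 0.0665 mA.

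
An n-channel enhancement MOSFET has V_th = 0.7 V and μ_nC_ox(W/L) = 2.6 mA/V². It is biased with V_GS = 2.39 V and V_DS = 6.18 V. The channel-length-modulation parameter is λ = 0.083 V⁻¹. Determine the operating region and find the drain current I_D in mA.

Saturation; I_D = 5.62 mA

V_ov = V_GS − V_th = 2.39 − 0.7 = 1.69 V.
Since V_DS = 6.18 V ≥ V_ov = 1.69 V, the device is in saturation.
I_D = ½ k_n V_ov² (1 + λ V_DS) = 0.5 × 2.6 × 1.69² × (1 + 0.083 × 6.18) = 5.62 mA.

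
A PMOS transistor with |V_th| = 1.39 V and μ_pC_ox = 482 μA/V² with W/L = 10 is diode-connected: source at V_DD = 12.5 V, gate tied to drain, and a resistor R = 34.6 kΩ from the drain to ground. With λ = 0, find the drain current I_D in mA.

With gate tied to drain, V_SG = V_SD ≥ V_SG − |V_th|, so the device is in saturation.
k_p = μ_pC_ox · (W/L) = 4.82 mA/V².
KCL at the drain: ½ k_p (V_SG − |V_th|)² = (V_DD − V_SG)/R.
Let x = V_SG − 1.39. Then 83.4 x² + x − 11.11 = 0, giving x = 0.359 V (positive root), so V_SG = 1.75 V.
I_D = (V_DD − V_SG)/R = (12.5 − 1.75) / 34.6 = 0.311 mA.

I_D = 0.311 mA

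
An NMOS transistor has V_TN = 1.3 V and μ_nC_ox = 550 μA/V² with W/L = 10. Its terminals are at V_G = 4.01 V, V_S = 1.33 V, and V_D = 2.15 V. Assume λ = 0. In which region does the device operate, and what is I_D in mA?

V_GS = V_G − V_S = 4.01 − 1.33 = 2.68 V; V_DS = V_D − V_S = 2.15 − 1.33 = 0.82 V.
k_n = μ_nC_ox · (W/L) = 5.5 mA/V².
V_ov = V_GS − V_TN = 2.68 − 1.3 = 1.38 V.
Since V_DS = 0.82 V < V_ov = 1.38 V, the device is in the triode region.
I_D = k_n [V_ov · V_DS − ½ V_DS²] = 5.5 × [1.38 × 0.82 − 0.5 × 0.82²] = 4.37 mA.

Triode; I_D = 4.37 mA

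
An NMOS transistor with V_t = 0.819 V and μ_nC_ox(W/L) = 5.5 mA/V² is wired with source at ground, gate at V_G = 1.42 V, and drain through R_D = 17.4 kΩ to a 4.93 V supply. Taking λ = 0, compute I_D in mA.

I_D = 0.278 mA

V_GS = V_G = 1.42 V, so V_ov = 1.42 − 0.819 = 0.601 V.
Assume saturation: I_D = ½ k_n V_ov² = 0.5 × 5.5 × 0.601² = 0.993 mA, giving V_DS = V_DD − I_D R_D = 4.93 − 0.993 × 17.4 = -12.4 V.
But -12.4 V < V_ov = 0.601 V, so the device is actually in triode.
In triode I_D = k_n[V_ov V_DS − ½ V_DS²] and I_D = (V_DD − V_DS)/R_D. Equating: 47.8 V_DS² − 58.52 V_DS + 4.93 = 0, giving V_DS = 0.091 V (the root below V_ov).
I_D = (4.93 − 0.091) / 17.4 = 0.278 mA.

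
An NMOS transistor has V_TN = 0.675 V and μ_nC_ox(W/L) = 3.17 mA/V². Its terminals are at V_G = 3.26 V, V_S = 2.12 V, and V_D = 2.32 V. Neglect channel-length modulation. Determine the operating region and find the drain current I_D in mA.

Triode; I_D = 0.231 mA

V_GS = V_G − V_S = 3.26 − 2.12 = 1.14 V; V_DS = V_D − V_S = 2.32 − 2.12 = 0.2 V.
V_ov = V_GS − V_TN = 1.14 − 0.675 = 0.465 V.
Since V_DS = 0.2 V < V_ov = 0.465 V, the device is in the triode region.
I_D = k_n [V_ov · V_DS − ½ V_DS²] = 3.17 × [0.465 × 0.2 − 0.5 × 0.2²] = 0.231 mA.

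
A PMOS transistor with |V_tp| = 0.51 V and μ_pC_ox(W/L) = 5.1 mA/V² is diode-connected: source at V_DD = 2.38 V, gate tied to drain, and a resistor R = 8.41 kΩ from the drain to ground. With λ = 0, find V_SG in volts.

V_SG = 0.783 V

With gate tied to drain, V_SG = V_SD ≥ V_SG − |V_tp|, so the device is in saturation.
KCL at the drain: ½ k_p (V_SG − |V_tp|)² = (V_DD − V_SG)/R.
Let x = V_SG − 0.51. Then 21.4 x² + x − 1.87 = 0, giving x = 0.273 V (positive root), so V_SG = 0.783 V.
I_D = (V_DD − V_SG)/R = (2.38 − 0.783) / 8.41 = 0.19 mA.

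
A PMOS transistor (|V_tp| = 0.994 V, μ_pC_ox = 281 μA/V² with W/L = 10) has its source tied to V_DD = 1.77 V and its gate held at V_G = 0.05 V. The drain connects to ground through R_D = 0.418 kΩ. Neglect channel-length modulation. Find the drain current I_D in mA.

V_SG = V_DD − V_G = 1.77 − 0.05 = 1.72 V, so V_ov = 1.72 − 0.994 = 0.726 V.
k_p = μ_pC_ox · (W/L) = 2.81 mA/V².
Assume saturation: I_D = ½ k_p V_ov² = 0.5 × 2.81 × 0.726² = 0.741 mA, giving V_SD = V_DD − I_D R_D = 1.77 − 0.741 × 0.418 = 1.46 V.
V_SD = 1.46 V ≥ V_ov = 0.726 V, confirming saturation.

I_D = 0.741 mA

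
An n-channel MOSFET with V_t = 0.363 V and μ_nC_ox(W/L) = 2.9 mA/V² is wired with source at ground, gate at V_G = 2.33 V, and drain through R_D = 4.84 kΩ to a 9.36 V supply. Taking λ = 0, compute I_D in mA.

V_GS = V_G = 2.33 V, so V_ov = 2.33 − 0.363 = 1.97 V.
Assume saturation: I_D = ½ k_n V_ov² = 0.5 × 2.9 × 1.97² = 5.61 mA, giving V_DS = V_DD − I_D R_D = 9.36 − 5.61 × 4.84 = -17.8 V.
But -17.8 V < V_ov = 1.97 V, so the device is actually in triode.
In triode I_D = k_n[V_ov V_DS − ½ V_DS²] and I_D = (V_DD − V_DS)/R_D. Equating: 7.02 V_DS² − 28.61 V_DS + 9.36 = 0, giving V_DS = 0.359 V (the root below V_ov).
I_D = (9.36 − 0.359) / 4.84 = 1.86 mA.

I_D = 1.86 mA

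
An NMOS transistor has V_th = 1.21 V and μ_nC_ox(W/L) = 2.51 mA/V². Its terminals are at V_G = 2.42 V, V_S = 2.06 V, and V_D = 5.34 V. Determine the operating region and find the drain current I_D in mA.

Cutoff; I_D = 0 mA

V_GS = V_G − V_S = 2.42 − 2.06 = 0.36 V; V_DS = V_D − V_S = 5.34 − 2.06 = 3.28 V.
V_GS = 0.36 V < V_th = 1.21 V, so the transistor is in cutoff.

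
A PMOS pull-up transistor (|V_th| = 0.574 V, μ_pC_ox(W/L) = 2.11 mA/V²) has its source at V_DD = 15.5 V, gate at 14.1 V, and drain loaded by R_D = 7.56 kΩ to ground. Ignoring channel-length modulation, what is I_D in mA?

I_D = 0.720 mA

V_SG = V_DD − V_G = 15.5 − 14.1 = 1.4 V, so V_ov = 1.4 − 0.574 = 0.826 V.
Assume saturation: I_D = ½ k_p V_ov² = 0.5 × 2.11 × 0.826² = 0.72 mA, giving V_SD = V_DD − I_D R_D = 15.5 − 0.72 × 7.56 = 10.1 V.
V_SD = 10.1 V ≥ V_ov = 0.826 V, confirming saturation.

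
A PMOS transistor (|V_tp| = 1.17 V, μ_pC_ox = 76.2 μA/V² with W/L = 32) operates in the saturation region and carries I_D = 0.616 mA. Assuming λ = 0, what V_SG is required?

k_p = μ_pC_ox · (W/L) = 2.438 mA/V².
In saturation I_D = ½ k_p (V_SG − |V_tp|)², so V_SG − |V_tp| = √(2 I_D / k_p) = √(2 × 0.616 / 2.438) = 0.711 V.
V_SG = 1.17 + 0.711 = 1.88 V.

V_SG = 1.88 V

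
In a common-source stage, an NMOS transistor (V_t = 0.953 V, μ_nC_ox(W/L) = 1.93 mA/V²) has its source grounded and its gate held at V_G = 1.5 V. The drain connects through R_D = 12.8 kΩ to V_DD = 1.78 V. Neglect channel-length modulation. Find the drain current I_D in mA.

I_D = 0.128 mA

V_GS = V_G = 1.5 V, so V_ov = 1.5 − 0.953 = 0.547 V.
Assume saturation: I_D = ½ k_n V_ov² = 0.5 × 1.93 × 0.547² = 0.289 mA, giving V_DS = V_DD − I_D R_D = 1.78 − 0.289 × 12.8 = -1.92 V.
But -1.92 V < V_ov = 0.547 V, so the device is actually in triode.
In triode I_D = k_n[V_ov V_DS − ½ V_DS²] and I_D = (V_DD − V_DS)/R_D. Equating: 12.4 V_DS² − 14.51 V_DS + 1.78 = 0, giving V_DS = 0.139 V (the root below V_ov).
I_D = (1.78 − 0.139) / 12.8 = 0.128 mA.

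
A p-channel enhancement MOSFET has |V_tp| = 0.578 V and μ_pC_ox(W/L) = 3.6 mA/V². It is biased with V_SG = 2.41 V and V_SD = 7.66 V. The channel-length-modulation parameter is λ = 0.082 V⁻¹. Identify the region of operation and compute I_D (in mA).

V_ov = V_SG − |V_tp| = 2.41 − 0.578 = 1.83 V.
Since V_SD = 7.66 V ≥ V_ov = 1.83 V, the device is in saturation.
I_D = ½ k_p V_ov² (1 + λ V_SD) = 0.5 × 3.6 × 1.83² × (1 + 0.082 × 7.66) = 9.84 mA.

Saturation; I_D = 9.84 mA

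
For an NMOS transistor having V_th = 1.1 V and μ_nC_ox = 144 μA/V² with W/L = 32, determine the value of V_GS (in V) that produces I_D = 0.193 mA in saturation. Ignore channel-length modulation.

V_GS = 1.39 V

k_n = μ_nC_ox · (W/L) = 4.608 mA/V².
In saturation I_D = ½ k_n (V_GS − V_th)², so V_GS − V_th = √(2 I_D / k_n) = √(2 × 0.193 / 4.608) = 0.289 V.
V_GS = 1.1 + 0.289 = 1.39 V.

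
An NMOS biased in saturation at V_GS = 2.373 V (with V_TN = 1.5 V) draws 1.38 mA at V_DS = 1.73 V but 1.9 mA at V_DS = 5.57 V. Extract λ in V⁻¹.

λ = 0.118 V⁻¹

With V_GS fixed, I_D ∝ (1 + λ V_DS) in saturation, so I_D2/I_D1 = (1 + λ V_DS2)/(1 + λ V_DS1).
1.9/1.38 = 1.377 = (1 + 5.57 λ)/(1 + 1.73 λ).
Solving: λ (I_D1 V_DS2 − I_D2 V_DS1) = I_D2 − I_D1, so λ = (1.9 − 1.38) / (1.38 × 5.57 − 1.9 × 1.73) = 0.52 / 4.4 = 0.118 V⁻¹.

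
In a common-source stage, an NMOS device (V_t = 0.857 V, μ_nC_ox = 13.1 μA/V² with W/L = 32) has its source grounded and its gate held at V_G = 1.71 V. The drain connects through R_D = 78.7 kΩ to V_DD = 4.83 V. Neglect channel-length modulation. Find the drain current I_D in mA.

V_GS = V_G = 1.71 V, so V_ov = 1.71 − 0.857 = 0.853 V.
k_n = μ_nC_ox · (W/L) = 0.4192 mA/V².
Assume saturation: I_D = ½ k_n V_ov² = 0.5 × 0.4192 × 0.853² = 0.153 mA, giving V_DS = V_DD − I_D R_D = 4.83 − 0.153 × 78.7 = -7.17 V.
But -7.17 V < V_ov = 0.853 V, so the device is actually in triode.
In triode I_D = k_n[V_ov V_DS − ½ V_DS²] and I_D = (V_DD − V_DS)/R_D. Equating: 16.5 V_DS² − 29.14 V_DS + 4.83 = 0, giving V_DS = 0.185 V (the root below V_ov).
I_D = (4.83 − 0.185) / 78.7 = 0.059 mA.

I_D = 0.0590 mA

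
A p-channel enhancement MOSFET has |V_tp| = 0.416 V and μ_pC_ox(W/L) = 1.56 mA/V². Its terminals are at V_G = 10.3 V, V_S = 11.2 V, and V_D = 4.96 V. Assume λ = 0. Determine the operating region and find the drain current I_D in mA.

Saturation; I_D = 0.183 mA

V_SG = V_S − V_G = 11.2 − 10.3 = 0.9 V; V_SD = V_S − V_D = 11.2 − 4.96 = 6.24 V.
V_ov = V_SG − |V_tp| = 0.9 − 0.416 = 0.484 V.
Since V_SD = 6.24 V ≥ V_ov = 0.484 V, the device is in saturation.
I_D = ½ k_p V_ov² = 0.5 × 1.56 × 0.484² = 0.183 mA.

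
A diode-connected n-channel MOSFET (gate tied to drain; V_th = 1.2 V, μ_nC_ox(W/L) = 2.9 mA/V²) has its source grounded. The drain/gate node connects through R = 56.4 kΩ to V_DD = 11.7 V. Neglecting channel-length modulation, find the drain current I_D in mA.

With gate tied to drain, V_GS = V_DS ≥ V_GS − V_th, so the device is in saturation.
KCL at the drain: ½ k_n (V_GS − V_th)² = (V_DD − V_GS)/R.
Let x = V_GS − 1.2. Then 81.8 x² + x − 10.5 = 0, giving x = 0.352 V (positive root), so V_GS = 1.55 V.
I_D = (V_DD − V_GS)/R = (11.7 − 1.55) / 56.4 = 0.18 mA.

I_D = 0.180 mA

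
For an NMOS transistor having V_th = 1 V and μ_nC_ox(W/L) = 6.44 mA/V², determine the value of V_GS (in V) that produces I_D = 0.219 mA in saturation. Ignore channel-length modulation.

In saturation I_D = ½ k_n (V_GS − V_th)², so V_GS − V_th = √(2 I_D / k_n) = √(2 × 0.219 / 6.44) = 0.261 V.
V_GS = 1 + 0.261 = 1.26 V.

V_GS = 1.26 V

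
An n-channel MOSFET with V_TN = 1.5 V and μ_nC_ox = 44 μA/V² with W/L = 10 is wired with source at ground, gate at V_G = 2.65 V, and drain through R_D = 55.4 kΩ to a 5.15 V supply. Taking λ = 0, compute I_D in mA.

V_GS = V_G = 2.65 V, so V_ov = 2.65 − 1.5 = 1.15 V.
k_n = μ_nC_ox · (W/L) = 0.44 mA/V².
Assume saturation: I_D = ½ k_n V_ov² = 0.5 × 0.44 × 1.15² = 0.291 mA, giving V_DS = V_DD − I_D R_D = 5.15 − 0.291 × 55.4 = -11 V.
But -11 V < V_ov = 1.15 V, so the device is actually in triode.
In triode I_D = k_n[V_ov V_DS − ½ V_DS²] and I_D = (V_DD − V_DS)/R_D. Equating: 12.2 V_DS² − 29.03 V_DS + 5.15 = 0, giving V_DS = 0.193 V (the root below V_ov).
I_D = (5.15 − 0.193) / 55.4 = 0.0895 mA.

I_D = 0.0895 mA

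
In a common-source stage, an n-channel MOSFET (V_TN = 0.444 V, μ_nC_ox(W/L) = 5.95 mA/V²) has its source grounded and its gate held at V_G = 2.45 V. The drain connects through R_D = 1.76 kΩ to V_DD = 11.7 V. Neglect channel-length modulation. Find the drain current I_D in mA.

I_D = 6.29 mA

V_GS = V_G = 2.45 V, so V_ov = 2.45 − 0.444 = 2.01 V.
Assume saturation: I_D = ½ k_n V_ov² = 0.5 × 5.95 × 2.01² = 12 mA, giving V_DS = V_DD − I_D R_D = 11.7 − 12 × 1.76 = -9.37 V.
But -9.37 V < V_ov = 2.01 V, so the device is actually in triode.
In triode I_D = k_n[V_ov V_DS − ½ V_DS²] and I_D = (V_DD − V_DS)/R_D. Equating: 5.24 V_DS² − 22.01 V_DS + 11.7 = 0, giving V_DS = 0.624 V (the root below V_ov).
I_D = (11.7 − 0.624) / 1.76 = 6.29 mA.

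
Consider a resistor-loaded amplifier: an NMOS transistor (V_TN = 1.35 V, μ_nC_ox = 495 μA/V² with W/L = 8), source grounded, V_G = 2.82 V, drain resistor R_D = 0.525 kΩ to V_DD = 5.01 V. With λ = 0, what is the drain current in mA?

V_GS = V_G = 2.82 V, so V_ov = 2.82 − 1.35 = 1.47 V.
k_n = μ_nC_ox · (W/L) = 3.96 mA/V².
Assume saturation: I_D = ½ k_n V_ov² = 0.5 × 3.96 × 1.47² = 4.28 mA, giving V_DS = V_DD − I_D R_D = 5.01 − 4.28 × 0.525 = 2.76 V.
V_DS = 2.76 V ≥ V_ov = 1.47 V, confirming saturation.

I_D = 4.28 mA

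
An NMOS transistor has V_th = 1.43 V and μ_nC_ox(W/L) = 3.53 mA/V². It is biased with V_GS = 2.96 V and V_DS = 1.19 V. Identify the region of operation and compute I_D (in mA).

V_ov = V_GS − V_th = 2.96 − 1.43 = 1.53 V.
Since V_DS = 1.19 V < V_ov = 1.53 V, the device is in the triode region.
I_D = k_n [V_ov · V_DS − ½ V_DS²] = 3.53 × [1.53 × 1.19 − 0.5 × 1.19²] = 3.93 mA.

Triode; I_D = 3.93 mA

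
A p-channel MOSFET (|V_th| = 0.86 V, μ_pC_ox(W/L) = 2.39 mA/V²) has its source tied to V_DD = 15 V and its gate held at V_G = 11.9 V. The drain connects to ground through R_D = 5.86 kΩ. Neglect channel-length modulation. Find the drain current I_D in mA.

I_D = 2.47 mA

V_SG = V_DD − V_G = 15 − 11.9 = 3.1 V, so V_ov = 3.1 − 0.86 = 2.24 V.
Assume saturation: I_D = ½ k_p V_ov² = 0.5 × 2.39 × 2.24² = 6 mA, giving V_SD = V_DD − I_D R_D = 15 − 6 × 5.86 = -20.1 V.
But -20.1 V < V_ov = 2.24 V, so the device is actually in triode.
In triode I_D = k_p[V_ov V_SD − ½ V_SD²] and I_D = (V_DD − V_SD)/R_D. Equating: 7 V_SD² − 32.37 V_SD + 15 = 0, giving V_SD = 0.522 V (the root below V_ov).
I_D = (15 − 0.522) / 5.86 = 2.47 mA.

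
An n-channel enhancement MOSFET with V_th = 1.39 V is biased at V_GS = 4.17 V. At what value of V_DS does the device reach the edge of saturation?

The boundary between triode and saturation is V_DS = V_GS − V_th = V_ov.
V_ov = 4.17 − 1.39 = 2.78 V.

V_DS,sat = 2.78 V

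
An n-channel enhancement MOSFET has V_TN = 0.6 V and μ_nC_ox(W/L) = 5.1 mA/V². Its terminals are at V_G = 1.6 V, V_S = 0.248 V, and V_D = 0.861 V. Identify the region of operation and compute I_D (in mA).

V_GS = V_G − V_S = 1.6 − 0.248 = 1.35 V; V_DS = V_D − V_S = 0.861 − 0.248 = 0.613 V.
V_ov = V_GS − V_TN = 1.35 − 0.6 = 0.752 V.
Since V_DS = 0.613 V < V_ov = 0.752 V, the device is in the triode region.
I_D = k_n [V_ov · V_DS − ½ V_DS²] = 5.1 × [0.752 × 0.613 − 0.5 × 0.613²] = 1.39 mA.

Triode; I_D = 1.39 mA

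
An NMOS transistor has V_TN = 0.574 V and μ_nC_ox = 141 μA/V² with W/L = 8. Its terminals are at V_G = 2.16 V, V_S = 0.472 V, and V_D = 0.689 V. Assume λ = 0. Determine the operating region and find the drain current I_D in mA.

V_GS = V_G − V_S = 2.16 − 0.472 = 1.69 V; V_DS = V_D − V_S = 0.689 − 0.472 = 0.217 V.
k_n = μ_nC_ox · (W/L) = 1.128 mA/V².
V_ov = V_GS − V_TN = 1.69 − 0.574 = 1.11 V.
Since V_DS = 0.217 V < V_ov = 1.11 V, the device is in the triode region.
I_D = k_n [V_ov · V_DS − ½ V_DS²] = 1.128 × [1.11 × 0.217 − 0.5 × 0.217²] = 0.246 mA.

Triode; I_D = 0.246 mA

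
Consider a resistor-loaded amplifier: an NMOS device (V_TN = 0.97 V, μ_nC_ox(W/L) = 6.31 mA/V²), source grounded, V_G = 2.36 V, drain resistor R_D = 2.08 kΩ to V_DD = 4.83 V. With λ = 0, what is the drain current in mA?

I_D = 2.19 mA

V_GS = V_G = 2.36 V, so V_ov = 2.36 − 0.97 = 1.39 V.
Assume saturation: I_D = ½ k_n V_ov² = 0.5 × 6.31 × 1.39² = 6.1 mA, giving V_DS = V_DD − I_D R_D = 4.83 − 6.1 × 2.08 = -7.85 V.
But -7.85 V < V_ov = 1.39 V, so the device is actually in triode.
In triode I_D = k_n[V_ov V_DS − ½ V_DS²] and I_D = (V_DD − V_DS)/R_D. Equating: 6.56 V_DS² − 19.24 V_DS + 4.83 = 0, giving V_DS = 0.277 V (the root below V_ov).
I_D = (4.83 − 0.277) / 2.08 = 2.19 mA.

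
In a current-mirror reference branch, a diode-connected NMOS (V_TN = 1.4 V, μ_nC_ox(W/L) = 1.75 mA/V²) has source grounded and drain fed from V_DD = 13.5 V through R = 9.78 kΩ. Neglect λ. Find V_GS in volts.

V_GS = 2.53 V

With gate tied to drain, V_GS = V_DS ≥ V_GS − V_TN, so the device is in saturation.
KCL at the drain: ½ k_n (V_GS − V_TN)² = (V_DD − V_GS)/R.
Let x = V_GS − 1.4. Then 8.56 x² + x − 12.1 = 0, giving x = 1.13 V (positive root), so V_GS = 2.53 V.
I_D = (V_DD − V_GS)/R = (13.5 − 2.53) / 9.78 = 1.12 mA.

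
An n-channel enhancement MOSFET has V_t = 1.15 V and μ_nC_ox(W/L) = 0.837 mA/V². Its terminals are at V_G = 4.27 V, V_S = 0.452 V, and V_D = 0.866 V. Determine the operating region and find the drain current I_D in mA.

Triode; I_D = 0.853 mA

V_GS = V_G − V_S = 4.27 − 0.452 = 3.82 V; V_DS = V_D − V_S = 0.866 − 0.452 = 0.414 V.
V_ov = V_GS − V_t = 3.82 − 1.15 = 2.67 V.
Since V_DS = 0.414 V < V_ov = 2.67 V, the device is in the triode region.
I_D = k_n [V_ov · V_DS − ½ V_DS²] = 0.837 × [2.67 × 0.414 − 0.5 × 0.414²] = 0.853 mA.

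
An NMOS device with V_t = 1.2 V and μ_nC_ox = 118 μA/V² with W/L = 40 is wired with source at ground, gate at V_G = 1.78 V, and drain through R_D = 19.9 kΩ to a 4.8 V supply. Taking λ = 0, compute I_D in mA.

I_D = 0.236 mA

V_GS = V_G = 1.78 V, so V_ov = 1.78 − 1.2 = 0.58 V.
k_n = μ_nC_ox · (W/L) = 4.72 mA/V².
Assume saturation: I_D = ½ k_n V_ov² = 0.5 × 4.72 × 0.58² = 0.794 mA, giving V_DS = V_DD − I_D R_D = 4.8 − 0.794 × 19.9 = -11 V.
But -11 V < V_ov = 0.58 V, so the device is actually in triode.
In triode I_D = k_n[V_ov V_DS − ½ V_DS²] and I_D = (V_DD − V_DS)/R_D. Equating: 47 V_DS² − 55.48 V_DS + 4.8 = 0, giving V_DS = 0.094 V (the root below V_ov).
I_D = (4.8 − 0.094) / 19.9 = 0.236 mA.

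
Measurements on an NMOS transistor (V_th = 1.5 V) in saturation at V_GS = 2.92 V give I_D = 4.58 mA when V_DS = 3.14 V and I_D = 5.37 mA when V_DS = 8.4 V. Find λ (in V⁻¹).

With V_GS fixed, I_D ∝ (1 + λ V_DS) in saturation, so I_D2/I_D1 = (1 + λ V_DS2)/(1 + λ V_DS1).
5.37/4.58 = 1.172 = (1 + 8.4 λ)/(1 + 3.14 λ).
Solving: λ (I_D1 V_DS2 − I_D2 V_DS1) = I_D2 − I_D1, so λ = (5.37 − 4.58) / (4.58 × 8.4 − 5.37 × 3.14) = 0.79 / 21.6 = 0.0366 V⁻¹.

λ = 0.0366 V⁻¹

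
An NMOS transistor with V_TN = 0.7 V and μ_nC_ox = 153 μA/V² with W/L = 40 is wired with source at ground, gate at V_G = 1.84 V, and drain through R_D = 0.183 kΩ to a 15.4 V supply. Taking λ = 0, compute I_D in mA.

I_D = 3.98 mA

V_GS = V_G = 1.84 V, so V_ov = 1.84 − 0.7 = 1.14 V.
k_n = μ_nC_ox · (W/L) = 6.12 mA/V².
Assume saturation: I_D = ½ k_n V_ov² = 0.5 × 6.12 × 1.14² = 3.98 mA, giving V_DS = V_DD − I_D R_D = 15.4 − 3.98 × 0.183 = 14.7 V.
V_DS = 14.7 V ≥ V_ov = 1.14 V, confirming saturation.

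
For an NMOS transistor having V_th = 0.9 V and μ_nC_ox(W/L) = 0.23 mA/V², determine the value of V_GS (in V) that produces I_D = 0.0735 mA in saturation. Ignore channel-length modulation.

V_GS = 1.70 V

In saturation I_D = ½ k_n (V_GS − V_th)², so V_GS − V_th = √(2 I_D / k_n) = √(2 × 0.0735 / 0.23) = 0.799 V.
V_GS = 0.9 + 0.799 = 1.7 V.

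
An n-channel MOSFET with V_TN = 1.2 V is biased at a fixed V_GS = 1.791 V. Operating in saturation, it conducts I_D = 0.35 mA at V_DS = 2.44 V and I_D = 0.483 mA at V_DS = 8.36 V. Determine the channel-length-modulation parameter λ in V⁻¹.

With V_GS fixed, I_D ∝ (1 + λ V_DS) in saturation, so I_D2/I_D1 = (1 + λ V_DS2)/(1 + λ V_DS1).
0.483/0.35 = 1.38 = (1 + 8.36 λ)/(1 + 2.44 λ).
Solving: λ (I_D1 V_DS2 − I_D2 V_DS1) = I_D2 − I_D1, so λ = (0.483 − 0.35) / (0.35 × 8.36 − 0.483 × 2.44) = 0.133 / 1.75 = 0.0761 V⁻¹.

λ = 0.0761 V⁻¹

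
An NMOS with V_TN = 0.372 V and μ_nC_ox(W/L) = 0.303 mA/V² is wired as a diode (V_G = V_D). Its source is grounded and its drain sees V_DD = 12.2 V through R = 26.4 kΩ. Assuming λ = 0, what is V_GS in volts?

With gate tied to drain, V_GS = V_DS ≥ V_GS − V_TN, so the device is in saturation.
KCL at the drain: ½ k_n (V_GS − V_TN)² = (V_DD − V_GS)/R.
Let x = V_GS − 0.372. Then 4 x² + x − 11.83 = 0, giving x = 1.6 V (positive root), so V_GS = 1.97 V.
I_D = (V_DD − V_GS)/R = (12.2 − 1.97) / 26.4 = 0.387 mA.

V_GS = 1.97 V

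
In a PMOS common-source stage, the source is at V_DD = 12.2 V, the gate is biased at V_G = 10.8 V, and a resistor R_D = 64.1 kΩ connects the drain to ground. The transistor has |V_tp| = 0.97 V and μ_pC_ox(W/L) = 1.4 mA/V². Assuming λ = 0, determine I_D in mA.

V_SG = V_DD − V_G = 12.2 − 10.8 = 1.4 V, so V_ov = 1.4 − 0.97 = 0.43 V.
Assume saturation: I_D = ½ k_p V_ov² = 0.5 × 1.4 × 0.43² = 0.129 mA, giving V_SD = V_DD − I_D R_D = 12.2 − 0.129 × 64.1 = 3.9 V.
V_SD = 3.9 V ≥ V_ov = 0.43 V, confirming saturation.

I_D = 0.129 mA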